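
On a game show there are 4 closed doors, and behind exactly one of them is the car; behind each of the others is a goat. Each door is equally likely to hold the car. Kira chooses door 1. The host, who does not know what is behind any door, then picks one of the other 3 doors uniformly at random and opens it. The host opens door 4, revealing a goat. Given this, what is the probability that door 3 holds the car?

Apply Bayes' rule, conditioning on where the car actually is.
If it is behind any of doors 1, 2, and 3 (prior 1/4 each): the host picks door 4 with probability 1/3 regardless, and it is not the prize; weight (1/4)·(1/3) = 1/12 each.
If it is behind door 4 (prior 1/4): the host opened door 4, so this case is ruled out; weight (1/4)·0 = 0.
The weights sum to 1/4.
So P(the car behind door 3 | the host opened door 4) = (1/12) / (1/4) = 1/3.

1/3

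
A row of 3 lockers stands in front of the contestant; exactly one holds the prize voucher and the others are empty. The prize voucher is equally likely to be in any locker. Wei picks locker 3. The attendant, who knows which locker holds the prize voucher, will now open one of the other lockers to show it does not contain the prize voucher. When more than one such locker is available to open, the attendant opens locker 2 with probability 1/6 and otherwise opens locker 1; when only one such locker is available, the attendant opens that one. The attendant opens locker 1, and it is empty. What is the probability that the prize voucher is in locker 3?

5/11

Consider each possible location of the prize voucher in turn.
If it is in locker 1 (prior 1/3): the attendant opened locker 1, so this case is ruled out; weight (1/3)·0 = 0.
If it is in locker 2 (prior 1/3): only locker 1 is available, probability 1; weight (1/3)·1 = 1/3.
If it is in locker 3 (prior 1/3): locker 2 is available but not opened, probability 5/6; weight (1/3)·(5/6) = 5/18.
The weights sum to 11/18.
So P(the prize voucher in locker 3 | the attendant opened locker 1) = (5/18) / (11/18) = 5/11.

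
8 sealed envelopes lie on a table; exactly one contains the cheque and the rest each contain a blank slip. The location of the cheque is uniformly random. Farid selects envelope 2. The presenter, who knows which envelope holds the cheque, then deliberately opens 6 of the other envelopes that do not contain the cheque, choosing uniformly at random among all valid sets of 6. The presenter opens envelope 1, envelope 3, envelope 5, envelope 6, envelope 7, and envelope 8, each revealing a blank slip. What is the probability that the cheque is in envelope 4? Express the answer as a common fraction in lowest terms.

Consider each possible location of the cheque in turn.
If it is in any of envelopes 1, 3, 5, 6, 7, and 8 (prior 1/8 each): that envelope was opened and seen not to hold the prize — ruled out; weight (1/8)·0 = 0 each.
If it is in envelope 2 (prior 1/8): the presenter has 7 equally likely choices, so probability 1/7; weight (1/8)·(1/7) = 1/56.
If it is in envelope 4 (prior 1/8): the presenter has no choice, probability 1; weight (1/8)·1 = 1/8.
The weights sum to 1/7.
So P(the cheque in envelope 4 | the presenter opened envelope 1, envelope 3, envelope 5, envelope 6, envelope 7, and envelope 8) = (1/8) / (1/7) = 7/8.

7/8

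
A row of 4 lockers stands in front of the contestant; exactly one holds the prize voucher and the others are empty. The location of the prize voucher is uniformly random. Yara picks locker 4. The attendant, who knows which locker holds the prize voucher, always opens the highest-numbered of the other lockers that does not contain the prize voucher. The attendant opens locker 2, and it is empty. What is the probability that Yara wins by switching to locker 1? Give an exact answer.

Consider each possible location of the prize voucher in turn.
If it is in either of lockers 1 and 4 (prior 1/4 each): the attendant would have opened locker 3 instead, probability 0; weight (1/4)·0 = 0 each.
If it is in locker 2 (prior 1/4): the attendant opened locker 2, so this case is ruled out; weight (1/4)·0 = 0.
If it is in locker 3 (prior 1/4): locker 2 is the highest-numbered option available, probability 1; weight (1/4)·1 = 1/4.
The weights sum to 1/4.
So P(the prize voucher in locker 1 | the attendant opened locker 2) = 0 / (1/4) = 0.

0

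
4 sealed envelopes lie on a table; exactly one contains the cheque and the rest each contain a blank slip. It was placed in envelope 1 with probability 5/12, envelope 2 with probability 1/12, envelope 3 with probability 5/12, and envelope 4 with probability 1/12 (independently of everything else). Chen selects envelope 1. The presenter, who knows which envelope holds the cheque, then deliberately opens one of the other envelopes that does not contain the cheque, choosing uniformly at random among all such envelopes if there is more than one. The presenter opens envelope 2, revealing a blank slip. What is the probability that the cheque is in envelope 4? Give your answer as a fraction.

Apply Bayes' rule, conditioning on where the cheque actually is.
If it is in envelope 1 (prior 5/12): the presenter has 3 equally likely choices, so probability 1/3; weight (5/12)·(1/3) = 5/36.
If it is in envelope 2 (prior 1/12): the presenter opened envelope 2, so this case is ruled out; weight (1/12)·0 = 0.
If it is in envelope 3 (prior 5/12): the presenter has 2 equally likely choices, so probability 1/2; weight (5/12)·(1/2) = 5/24.
If it is in envelope 4 (prior 1/12): the presenter has 2 equally likely choices, so probability 1/2; weight (1/12)·(1/2) = 1/24.
The weights sum to 7/18.
So P(the cheque in envelope 4 | the presenter opened envelope 2) = (1/24) / (7/18) = 3/28.

3/28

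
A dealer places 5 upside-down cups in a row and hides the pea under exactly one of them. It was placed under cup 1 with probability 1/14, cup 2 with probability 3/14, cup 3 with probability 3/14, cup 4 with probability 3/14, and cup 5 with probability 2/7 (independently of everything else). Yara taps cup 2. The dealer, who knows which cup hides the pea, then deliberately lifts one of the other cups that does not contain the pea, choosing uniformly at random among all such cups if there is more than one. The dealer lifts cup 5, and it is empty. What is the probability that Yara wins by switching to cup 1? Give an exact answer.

Consider each possible location of the pea in turn.
If it is under cup 1 (prior 1/14): the dealer has 3 equally likely choices, so probability 1/3; weight (1/14)·(1/3) = 1/42.
If it is under cup 2 (prior 3/14): the dealer has 4 equally likely choices, so probability 1/4; weight (3/14)·(1/4) = 3/56.
If it is under either of cups 3 and 4 (prior 3/14 each): the dealer has 3 equally likely choices, so probability 1/3; weight (3/14)·(1/3) = 1/14 each.
If it is under cup 5 (prior 2/7): the dealer opened cup 5, so this case is ruled out; weight (2/7)·0 = 0.
The weights sum to 37/168.
So P(the pea under cup 1 | the dealer opened cup 5) = (1/42) / (37/168) = 4/37.

4/37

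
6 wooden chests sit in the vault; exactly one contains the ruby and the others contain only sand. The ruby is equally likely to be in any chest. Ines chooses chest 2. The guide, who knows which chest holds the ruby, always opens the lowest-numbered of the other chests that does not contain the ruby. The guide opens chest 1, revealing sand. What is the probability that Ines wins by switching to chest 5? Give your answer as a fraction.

Consider each possible location of the ruby in turn.
If it is in chest 1 (prior 1/6): the guide opened chest 1, so this case is ruled out; weight (1/6)·0 = 0.
If it is in any of chests 2, 3, 4, 5, and 6 (prior 1/6 each): chest 1 is the lowest-numbered option available, probability 1; weight (1/6)·1 = 1/6 each.
The weights sum to 5/6.
So P(the ruby in chest 5 | the guide opened chest 1) = (1/6) / (5/6) = 1/5.

1/5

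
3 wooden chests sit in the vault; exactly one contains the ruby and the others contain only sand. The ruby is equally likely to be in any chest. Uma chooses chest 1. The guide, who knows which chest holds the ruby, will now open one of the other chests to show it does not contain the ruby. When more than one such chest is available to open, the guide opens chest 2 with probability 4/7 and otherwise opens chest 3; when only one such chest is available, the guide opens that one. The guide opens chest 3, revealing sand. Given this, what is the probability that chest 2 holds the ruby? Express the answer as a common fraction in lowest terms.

Apply Bayes' rule, conditioning on where the ruby actually is.
If it is in chest 1 (prior 1/3): chest 2 is available but not opened, probability 3/7; weight (1/3)·(3/7) = 1/7.
If it is in chest 2 (prior 1/3): only chest 3 is available, probability 1; weight (1/3)·1 = 1/3.
If it is in chest 3 (prior 1/3): the guide opened chest 3, so this case is ruled out; weight (1/3)·0 = 0.
The weights sum to 10/21.
So P(the ruby in chest 2 | the guide opened chest 3) = (1/3) / (10/21) = 7/10.

7/10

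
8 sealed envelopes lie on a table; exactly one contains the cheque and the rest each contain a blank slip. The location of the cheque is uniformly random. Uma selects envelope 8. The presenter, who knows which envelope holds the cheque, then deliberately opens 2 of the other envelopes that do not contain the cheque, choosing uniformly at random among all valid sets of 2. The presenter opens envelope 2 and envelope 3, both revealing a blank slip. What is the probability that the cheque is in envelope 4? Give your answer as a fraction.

7/40

Condition on the true location of the cheque.
If it is in any of envelopes 1, 4, 5, 6, and 7 (prior 1/8 each): the presenter has 15 equally likely choices, so probability 1/15; weight (1/8)·(1/15) = 1/120 each.
If it is in either of envelopes 2 and 3 (prior 1/8 each): that envelope was opened and seen not to hold the prize — ruled out; weight (1/8)·0 = 0 each.
If it is in envelope 8 (prior 1/8): the presenter has 21 equally likely choices, so probability 1/21; weight (1/8)·(1/21) = 1/168.
The weights sum to 1/21.
So P(the cheque in envelope 4 | the presenter opened envelope 2 and envelope 3) = (1/120) / (1/21) = 7/40.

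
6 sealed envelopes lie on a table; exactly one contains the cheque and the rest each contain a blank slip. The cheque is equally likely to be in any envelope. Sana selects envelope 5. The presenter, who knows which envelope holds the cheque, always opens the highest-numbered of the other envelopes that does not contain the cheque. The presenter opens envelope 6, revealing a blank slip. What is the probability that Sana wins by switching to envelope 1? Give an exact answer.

1/5

Consider each possible location of the cheque in turn.
If it is in any of envelopes 1, 2, 3, 4, and 5 (prior 1/6 each): envelope 6 is the highest-numbered option available, probability 1; weight (1/6)·1 = 1/6 each.
If it is in envelope 6 (prior 1/6): the presenter opened envelope 6, so this case is ruled out; weight (1/6)·0 = 0.
The weights sum to 5/6.
So P(the cheque in envelope 1 | the presenter opened envelope 6) = (1/6) / (5/6) = 1/5.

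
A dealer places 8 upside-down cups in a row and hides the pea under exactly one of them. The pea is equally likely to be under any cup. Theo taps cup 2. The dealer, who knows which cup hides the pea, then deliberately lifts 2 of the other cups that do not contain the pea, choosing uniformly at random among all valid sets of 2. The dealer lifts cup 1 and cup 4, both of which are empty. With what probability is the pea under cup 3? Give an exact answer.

7/40

Consider each possible location of the pea in turn.
If it is under either of cups 1 and 4 (prior 1/8 each): that cup was opened and seen not to hold the prize — ruled out; weight (1/8)·0 = 0 each.
If it is under cup 2 (prior 1/8): the dealer has 21 equally likely choices, so probability 1/21; weight (1/8)·(1/21) = 1/168.
If it is under any of cups 3, 5, 6, 7, and 8 (prior 1/8 each): the dealer has 15 equally likely choices, so probability 1/15; weight (1/8)·(1/15) = 1/120 each.
The weights sum to 1/21.
So P(the pea under cup 3 | the dealer opened cup 1 and cup 4) = (1/120) / (1/21) = 7/40.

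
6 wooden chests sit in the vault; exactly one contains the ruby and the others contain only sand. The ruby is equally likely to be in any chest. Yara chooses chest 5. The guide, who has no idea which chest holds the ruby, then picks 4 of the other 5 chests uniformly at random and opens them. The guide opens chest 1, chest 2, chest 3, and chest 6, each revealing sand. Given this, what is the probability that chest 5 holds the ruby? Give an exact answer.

1/2

Condition on the true location of the ruby.
If it is in any of chests 1, 2, 3, and 6 (prior 1/6 each): that chest was opened and seen not to hold the prize — ruled out; weight (1/6)·0 = 0 each.
If it is in either of chests 4 and 5 (prior 1/6 each): the guide picks exactly this set with probability 1/5 regardless, and none is the prize; weight (1/6)·(1/5) = 1/30 each.
The weights sum to 1/15.
So P(the ruby in chest 5 | the guide opened chest 1, chest 2, chest 3, and chest 6) = (1/30) / (1/15) = 1/2.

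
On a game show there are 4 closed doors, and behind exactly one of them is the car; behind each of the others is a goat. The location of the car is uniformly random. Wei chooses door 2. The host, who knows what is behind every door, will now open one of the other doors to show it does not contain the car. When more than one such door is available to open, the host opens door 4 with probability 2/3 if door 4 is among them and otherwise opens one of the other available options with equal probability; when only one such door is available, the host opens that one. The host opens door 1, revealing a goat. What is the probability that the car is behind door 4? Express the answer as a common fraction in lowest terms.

1/2

Apply Bayes' rule, conditioning on where the car actually is.
If it is behind door 1 (prior 1/4): the host opened door 1, so this case is ruled out; weight (1/4)·0 = 0.
If it is behind door 2 (prior 1/4): door 4 is available but not opened; door 1 gets probability (1 − 2/3)/2 = 1/6; weight (1/4)·(1/6) = 1/24.
If it is behind door 3 (prior 1/4): door 4 is available but not opened, probability 1/3; weight (1/4)·(1/3) = 1/12.
If it is behind door 4 (prior 1/4): door 4 holds the prize so is unavailable; the host chooses uniformly among the 2 others, probability 1/2; weight (1/4)·(1/2) = 1/8.
The weights sum to 1/4.
So P(the car behind door 4 | the host opened door 1) = (1/8) / (1/4) = 1/2.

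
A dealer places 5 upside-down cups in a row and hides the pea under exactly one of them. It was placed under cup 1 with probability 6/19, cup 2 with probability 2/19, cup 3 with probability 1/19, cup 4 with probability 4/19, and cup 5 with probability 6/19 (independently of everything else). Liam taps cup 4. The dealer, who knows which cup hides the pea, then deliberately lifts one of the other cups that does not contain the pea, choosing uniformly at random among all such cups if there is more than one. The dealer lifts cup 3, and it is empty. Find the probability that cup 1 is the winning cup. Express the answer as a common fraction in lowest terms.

Apply Bayes' rule, conditioning on where the pea actually is.
If it is under either of cups 1 and 5 (prior 6/19 each): the dealer has 3 equally likely choices, so probability 1/3; weight (6/19)·(1/3) = 2/19 each.
If it is under cup 2 (prior 2/19): the dealer has 3 equally likely choices, so probability 1/3; weight (2/19)·(1/3) = 2/57.
If it is under cup 3 (prior 1/19): the dealer opened cup 3, so this case is ruled out; weight (1/19)·0 = 0.
If it is under cup 4 (prior 4/19): the dealer has 4 equally likely choices, so probability 1/4; weight (4/19)·(1/4) = 1/19.
The weights sum to 17/57.
So P(the pea under cup 1 | the dealer opened cup 3) = (2/19) / (17/57) = 6/17.

6/17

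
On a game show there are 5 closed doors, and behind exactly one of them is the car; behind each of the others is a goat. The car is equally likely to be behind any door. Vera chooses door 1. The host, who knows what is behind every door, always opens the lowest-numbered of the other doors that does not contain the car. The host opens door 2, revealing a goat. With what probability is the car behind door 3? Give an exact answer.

1/4

Condition on the true location of the car.
If it is behind any of doors 1, 3, 4, and 5 (prior 1/5 each): door 2 is the lowest-numbered option available, probability 1; weight (1/5)·1 = 1/5 each.
If it is behind door 2 (prior 1/5): the host opened door 2, so this case is ruled out; weight (1/5)·0 = 0.
The weights sum to 4/5.
So P(the car behind door 3 | the host opened door 2) = (1/5) / (4/5) = 1/4.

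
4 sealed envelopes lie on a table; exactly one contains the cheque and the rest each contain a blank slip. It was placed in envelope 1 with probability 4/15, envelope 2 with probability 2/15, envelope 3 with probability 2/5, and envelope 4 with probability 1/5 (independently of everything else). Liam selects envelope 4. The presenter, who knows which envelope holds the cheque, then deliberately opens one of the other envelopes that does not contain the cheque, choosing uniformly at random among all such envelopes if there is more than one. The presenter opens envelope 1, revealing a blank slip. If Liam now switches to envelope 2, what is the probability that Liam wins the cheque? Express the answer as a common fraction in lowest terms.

1/5

Condition on the true location of the cheque.
If it is in envelope 1 (prior 4/15): the presenter opened envelope 1, so this case is ruled out; weight (4/15)·0 = 0.
If it is in envelope 2 (prior 2/15): the presenter has 2 equally likely choices, so probability 1/2; weight (2/15)·(1/2) = 1/15.
If it is in envelope 3 (prior 2/5): the presenter has 2 equally likely choices, so probability 1/2; weight (2/5)·(1/2) = 1/5.
If it is in envelope 4 (prior 1/5): the presenter has 3 equally likely choices, so probability 1/3; weight (1/5)·(1/3) = 1/15.
The weights sum to 1/3.
So P(the cheque in envelope 2 | the presenter opened envelope 1) = (1/15) / (1/3) = 1/5.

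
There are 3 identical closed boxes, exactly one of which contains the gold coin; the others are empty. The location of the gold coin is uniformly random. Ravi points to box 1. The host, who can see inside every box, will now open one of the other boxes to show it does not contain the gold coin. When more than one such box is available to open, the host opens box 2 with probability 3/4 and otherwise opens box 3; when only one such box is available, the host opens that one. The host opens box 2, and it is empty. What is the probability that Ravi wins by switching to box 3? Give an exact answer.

4/7

Condition on the true location of the gold coin.
If it is in box 1 (prior 1/3): box 2 is available, opened with probability 3/4; weight (1/3)·(3/4) = 1/4.
If it is in box 2 (prior 1/3): the host opened box 2, so this case is ruled out; weight (1/3)·0 = 0.
If it is in box 3 (prior 1/3): only box 2 is available, probability 1; weight (1/3)·1 = 1/3.
The weights sum to 7/12.
So P(the gold coin in box 3 | the host opened box 2) = (1/3) / (7/12) = 4/7.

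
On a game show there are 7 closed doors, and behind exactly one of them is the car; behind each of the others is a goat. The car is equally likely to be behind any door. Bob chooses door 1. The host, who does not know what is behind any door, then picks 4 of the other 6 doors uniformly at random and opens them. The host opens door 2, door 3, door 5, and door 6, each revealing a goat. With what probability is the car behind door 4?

Apply Bayes' rule, conditioning on where the car actually is.
If it is behind any of doors 1, 4, and 7 (prior 1/7 each): the host picks exactly this set with probability 1/15 regardless, and none is the prize; weight (1/7)·(1/15) = 1/105 each.
If it is behind any of doors 2, 3, 5, and 6 (prior 1/7 each): that door was opened and seen not to hold the prize — ruled out; weight (1/7)·0 = 0 each.
The weights sum to 1/35.
So P(the car behind door 4 | the host opened door 2, door 3, door 5, and door 6) = (1/105) / (1/35) = 1/3.

1/3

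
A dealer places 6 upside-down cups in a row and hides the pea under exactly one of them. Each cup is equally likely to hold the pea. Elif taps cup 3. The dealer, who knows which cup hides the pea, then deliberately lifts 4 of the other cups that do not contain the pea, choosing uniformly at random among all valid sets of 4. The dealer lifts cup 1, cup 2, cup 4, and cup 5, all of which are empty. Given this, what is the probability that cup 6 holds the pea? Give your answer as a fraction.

Consider each possible location of the pea in turn.
If it is under any of cups 1, 2, 4, and 5 (prior 1/6 each): that cup was opened and seen not to hold the prize — ruled out; weight (1/6)·0 = 0 each.
If it is under cup 3 (prior 1/6): the dealer has 5 equally likely choices, so probability 1/5; weight (1/6)·(1/5) = 1/30.
If it is under cup 6 (prior 1/6): the dealer has no choice, probability 1; weight (1/6)·1 = 1/6.
The weights sum to 1/5.
So P(the pea under cup 6 | the dealer opened cup 1, cup 2, cup 4, and cup 5) = (1/6) / (1/5) = 5/6.

5/6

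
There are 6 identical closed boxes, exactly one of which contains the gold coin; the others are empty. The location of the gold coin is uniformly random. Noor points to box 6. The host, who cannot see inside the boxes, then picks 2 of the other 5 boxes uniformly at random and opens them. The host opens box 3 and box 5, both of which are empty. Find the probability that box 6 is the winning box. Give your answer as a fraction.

Apply Bayes' rule, conditioning on where the gold coin actually is.
If it is in any of boxes 1, 2, 4, and 6 (prior 1/6 each): the host picks exactly this set with probability 1/10 regardless, and none is the prize; weight (1/6)·(1/10) = 1/60 each.
If it is in either of boxes 3 and 5 (prior 1/6 each): that box was opened and seen not to hold the prize — ruled out; weight (1/6)·0 = 0 each.
The weights sum to 1/15.
So P(the gold coin in box 6 | the host opened box 3 and box 5) = (1/60) / (1/15) = 1/4.

1/4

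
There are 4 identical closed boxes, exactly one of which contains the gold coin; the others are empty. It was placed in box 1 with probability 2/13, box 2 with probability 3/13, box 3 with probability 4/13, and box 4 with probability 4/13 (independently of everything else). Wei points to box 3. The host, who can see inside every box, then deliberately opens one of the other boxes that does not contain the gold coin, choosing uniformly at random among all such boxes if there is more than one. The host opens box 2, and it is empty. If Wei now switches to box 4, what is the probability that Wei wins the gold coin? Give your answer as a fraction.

6/13

Consider each possible location of the gold coin in turn.
If it is in box 1 (prior 2/13): the host has 2 equally likely choices, so probability 1/2; weight (2/13)·(1/2) = 1/13.
If it is in box 2 (prior 3/13): the host opened box 2, so this case is ruled out; weight (3/13)·0 = 0.
If it is in box 3 (prior 4/13): the host has 3 equally likely choices, so probability 1/3; weight (4/13)·(1/3) = 4/39.
If it is in box 4 (prior 4/13): the host has 2 equally likely choices, so probability 1/2; weight (4/13)·(1/2) = 2/13.
The weights sum to 1/3.
So P(the gold coin in box 4 | the host opened box 2) = (2/13) / (1/3) = 6/13.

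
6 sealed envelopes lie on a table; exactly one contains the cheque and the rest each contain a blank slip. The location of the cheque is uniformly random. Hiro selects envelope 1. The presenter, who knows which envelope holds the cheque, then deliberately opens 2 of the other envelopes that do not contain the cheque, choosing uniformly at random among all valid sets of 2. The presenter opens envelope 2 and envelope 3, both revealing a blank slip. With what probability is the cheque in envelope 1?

1/6

Apply Bayes' rule, conditioning on where the cheque actually is.
If it is in envelope 1 (prior 1/6): the presenter has 10 equally likely choices, so probability 1/10; weight (1/6)·(1/10) = 1/60.
If it is in either of envelopes 2 and 3 (prior 1/6 each): that envelope was opened and seen not to hold the prize — ruled out; weight (1/6)·0 = 0 each.
If it is in any of envelopes 4, 5, and 6 (prior 1/6 each): the presenter has 6 equally likely choices, so probability 1/6; weight (1/6)·(1/6) = 1/36 each.
The weights sum to 1/10.
So P(the cheque in envelope 1 | the presenter opened envelope 2 and envelope 3) = (1/60) / (1/10) = 1/6.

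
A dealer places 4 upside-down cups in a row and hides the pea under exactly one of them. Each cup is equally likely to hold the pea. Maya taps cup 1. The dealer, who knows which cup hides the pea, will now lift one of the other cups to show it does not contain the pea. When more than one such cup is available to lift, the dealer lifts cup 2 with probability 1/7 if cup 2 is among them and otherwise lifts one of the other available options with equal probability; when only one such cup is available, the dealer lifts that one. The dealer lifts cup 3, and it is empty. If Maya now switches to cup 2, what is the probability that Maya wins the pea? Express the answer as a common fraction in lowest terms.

7/25

Consider each possible location of the pea in turn.
If it is under cup 1 (prior 1/4): cup 2 is available but not opened; cup 3 gets probability (1 − 1/7)/2 = 3/7; weight (1/4)·(3/7) = 3/28.
If it is under cup 2 (prior 1/4): cup 2 holds the prize so is unavailable; the dealer chooses uniformly among the 2 others, probability 1/2; weight (1/4)·(1/2) = 1/8.
If it is under cup 3 (prior 1/4): the dealer opened cup 3, so this case is ruled out; weight (1/4)·0 = 0.
If it is under cup 4 (prior 1/4): cup 2 is available but not opened, probability 6/7; weight (1/4)·(6/7) = 3/14.
The weights sum to 25/56.
So P(the pea under cup 2 | the dealer opened cup 3) = (1/8) / (25/56) = 7/25.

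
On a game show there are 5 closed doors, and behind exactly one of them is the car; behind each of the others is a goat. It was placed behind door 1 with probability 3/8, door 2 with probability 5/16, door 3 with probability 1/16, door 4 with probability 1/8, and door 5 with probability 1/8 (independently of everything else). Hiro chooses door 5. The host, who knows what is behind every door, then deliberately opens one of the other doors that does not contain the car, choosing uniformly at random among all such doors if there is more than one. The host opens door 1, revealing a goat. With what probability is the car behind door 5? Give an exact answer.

Condition on the true location of the car.
If it is behind door 1 (prior 3/8): the host opened door 1, so this case is ruled out; weight (3/8)·0 = 0.
If it is behind door 2 (prior 5/16): the host has 3 equally likely choices, so probability 1/3; weight (5/16)·(1/3) = 5/48.
If it is behind door 3 (prior 1/16): the host has 3 equally likely choices, so probability 1/3; weight (1/16)·(1/3) = 1/48.
If it is behind door 4 (prior 1/8): the host has 3 equally likely choices, so probability 1/3; weight (1/8)·(1/3) = 1/24.
If it is behind door 5 (prior 1/8): the host has 4 equally likely choices, so probability 1/4; weight (1/8)·(1/4) = 1/32.
The weights sum to 19/96.
So P(the car behind door 5 | the host opened door 1) = (1/32) / (19/96) = 3/19.

3/19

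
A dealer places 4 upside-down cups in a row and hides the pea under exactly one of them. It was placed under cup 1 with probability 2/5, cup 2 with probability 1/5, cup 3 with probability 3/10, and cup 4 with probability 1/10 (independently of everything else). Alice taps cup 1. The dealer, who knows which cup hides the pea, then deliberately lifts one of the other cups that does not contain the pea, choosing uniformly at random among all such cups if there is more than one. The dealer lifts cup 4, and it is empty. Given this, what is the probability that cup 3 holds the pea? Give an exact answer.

9/23

Apply Bayes' rule, conditioning on where the pea actually is.
If it is under cup 1 (prior 2/5): the dealer has 3 equally likely choices, so probability 1/3; weight (2/5)·(1/3) = 2/15.
If it is under cup 2 (prior 1/5): the dealer has 2 equally likely choices, so probability 1/2; weight (1/5)·(1/2) = 1/10.
If it is under cup 3 (prior 3/10): the dealer has 2 equally likely choices, so probability 1/2; weight (3/10)·(1/2) = 3/20.
If it is under cup 4 (prior 1/10): the dealer opened cup 4, so this case is ruled out; weight (1/10)·0 = 0.
The weights sum to 23/60.
So P(the pea under cup 3 | the dealer opened cup 4) = (3/20) / (23/60) = 9/23.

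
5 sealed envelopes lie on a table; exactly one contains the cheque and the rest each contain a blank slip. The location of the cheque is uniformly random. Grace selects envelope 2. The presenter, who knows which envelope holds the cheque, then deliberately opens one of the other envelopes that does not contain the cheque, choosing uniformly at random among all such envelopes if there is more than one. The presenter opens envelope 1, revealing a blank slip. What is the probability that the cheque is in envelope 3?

4/15

Apply Bayes' rule, conditioning on where the cheque actually is.
If it is in envelope 1 (prior 1/5): the presenter opened envelope 1, so this case is ruled out; weight (1/5)·0 = 0.
If it is in envelope 2 (prior 1/5): the presenter has 4 equally likely choices, so probability 1/4; weight (1/5)·(1/4) = 1/20.
If it is in any of envelopes 3, 4, and 5 (prior 1/5 each): the presenter has 3 equally likely choices, so probability 1/3; weight (1/5)·(1/3) = 1/15 each.
The weights sum to 1/4.
So P(the cheque in envelope 3 | the presenter opened envelope 1) = (1/15) / (1/4) = 4/15.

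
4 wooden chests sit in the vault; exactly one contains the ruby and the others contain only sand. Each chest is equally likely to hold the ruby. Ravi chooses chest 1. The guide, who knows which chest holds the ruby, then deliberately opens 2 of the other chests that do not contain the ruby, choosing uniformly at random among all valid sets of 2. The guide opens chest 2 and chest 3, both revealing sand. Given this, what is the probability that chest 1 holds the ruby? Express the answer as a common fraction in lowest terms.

1/4

Condition on the true location of the ruby.
If it is in chest 1 (prior 1/4): the guide has 3 equally likely choices, so probability 1/3; weight (1/4)·(1/3) = 1/12.
If it is in either of chests 2 and 3 (prior 1/4 each): that chest was opened and seen not to hold the prize — ruled out; weight (1/4)·0 = 0 each.
If it is in chest 4 (prior 1/4): the guide has no choice, probability 1; weight (1/4)·1 = 1/4.
The weights sum to 1/3.
So P(the ruby in chest 1 | the guide opened chest 2 and chest 3) = (1/12) / (1/3) = 1/4.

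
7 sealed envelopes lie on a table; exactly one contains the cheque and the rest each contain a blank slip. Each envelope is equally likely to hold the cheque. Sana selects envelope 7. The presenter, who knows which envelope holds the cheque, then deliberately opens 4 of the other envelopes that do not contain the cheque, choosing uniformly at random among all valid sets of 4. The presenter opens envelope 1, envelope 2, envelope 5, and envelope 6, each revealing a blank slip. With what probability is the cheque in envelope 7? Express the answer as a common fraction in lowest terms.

Condition on the true location of the cheque.
If it is in any of envelopes 1, 2, 5, and 6 (prior 1/7 each): that envelope was opened and seen not to hold the prize — ruled out; weight (1/7)·0 = 0 each.
If it is in either of envelopes 3 and 4 (prior 1/7 each): the presenter has 5 equally likely choices, so probability 1/5; weight (1/7)·(1/5) = 1/35 each.
If it is in envelope 7 (prior 1/7): the presenter has 15 equally likely choices, so probability 1/15; weight (1/7)·(1/15) = 1/105.
The weights sum to 1/15.
So P(the cheque in envelope 7 | the presenter opened envelope 1, envelope 2, envelope 5, and envelope 6) = (1/105) / (1/15) = 1/7.

1/7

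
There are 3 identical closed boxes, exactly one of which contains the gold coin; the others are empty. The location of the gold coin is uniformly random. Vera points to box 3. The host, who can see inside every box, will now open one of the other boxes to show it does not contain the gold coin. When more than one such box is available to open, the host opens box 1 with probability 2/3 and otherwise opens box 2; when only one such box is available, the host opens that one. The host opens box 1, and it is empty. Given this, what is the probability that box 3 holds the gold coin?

Apply Bayes' rule, conditioning on where the gold coin actually is.
If it is in box 1 (prior 1/3): the host opened box 1, so this case is ruled out; weight (1/3)·0 = 0.
If it is in box 2 (prior 1/3): only box 1 is available, probability 1; weight (1/3)·1 = 1/3.
If it is in box 3 (prior 1/3): box 1 is available, opened with probability 2/3; weight (1/3)·(2/3) = 2/9.
The weights sum to 5/9.
So P(the gold coin in box 3 | the host opened box 1) = (2/9) / (5/9) = 2/5.

2/5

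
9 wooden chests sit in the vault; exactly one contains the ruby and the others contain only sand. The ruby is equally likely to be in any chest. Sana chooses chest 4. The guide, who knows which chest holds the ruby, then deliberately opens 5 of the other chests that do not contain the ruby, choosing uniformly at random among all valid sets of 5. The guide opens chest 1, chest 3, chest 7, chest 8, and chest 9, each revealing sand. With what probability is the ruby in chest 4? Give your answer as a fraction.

Apply Bayes' rule, conditioning on where the ruby actually is.
If it is in any of chests 1, 3, 7, 8, and 9 (prior 1/9 each): that chest was opened and seen not to hold the prize — ruled out; weight (1/9)·0 = 0 each.
If it is in any of chests 2, 5, and 6 (prior 1/9 each): the guide has 21 equally likely choices, so probability 1/21; weight (1/9)·(1/21) = 1/189 each.
If it is in chest 4 (prior 1/9): the guide has 56 equally likely choices, so probability 1/56; weight (1/9)·(1/56) = 1/504.
The weights sum to 1/56.
So P(the ruby in chest 4 | the guide opened chest 1, chest 3, chest 7, chest 8, and chest 9) = (1/504) / (1/56) = 1/9.

1/9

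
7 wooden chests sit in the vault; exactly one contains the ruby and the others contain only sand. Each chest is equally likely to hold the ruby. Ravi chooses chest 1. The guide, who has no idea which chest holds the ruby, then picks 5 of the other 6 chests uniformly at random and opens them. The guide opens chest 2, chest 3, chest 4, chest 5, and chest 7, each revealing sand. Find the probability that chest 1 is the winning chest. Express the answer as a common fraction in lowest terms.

1/2

Consider each possible location of the ruby in turn.
If it is in either of chests 1 and 6 (prior 1/7 each): the guide picks exactly this set with probability 1/6 regardless, and none is the prize; weight (1/7)·(1/6) = 1/42 each.
If it is in any of chests 2, 3, 4, 5, and 7 (prior 1/7 each): that chest was opened and seen not to hold the prize — ruled out; weight (1/7)·0 = 0 each.
The weights sum to 1/21.
So P(the ruby in chest 1 | the guide opened chest 2, chest 3, chest 4, chest 5, and chest 7) = (1/42) / (1/21) = 1/2.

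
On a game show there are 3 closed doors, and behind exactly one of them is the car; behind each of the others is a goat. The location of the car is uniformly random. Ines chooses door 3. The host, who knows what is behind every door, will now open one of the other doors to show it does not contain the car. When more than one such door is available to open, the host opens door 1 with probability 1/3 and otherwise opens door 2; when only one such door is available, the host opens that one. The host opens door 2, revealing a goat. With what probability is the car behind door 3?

Consider each possible location of the car in turn.
If it is behind door 1 (prior 1/3): only door 2 is available, probability 1; weight (1/3)·1 = 1/3.
If it is behind door 2 (prior 1/3): the host opened door 2, so this case is ruled out; weight (1/3)·0 = 0.
If it is behind door 3 (prior 1/3): door 1 is available but not opened, probability 2/3; weight (1/3)·(2/3) = 2/9.
The weights sum to 5/9.
So P(the car behind door 3 | the host opened door 2) = (2/9) / (5/9) = 2/5.

2/5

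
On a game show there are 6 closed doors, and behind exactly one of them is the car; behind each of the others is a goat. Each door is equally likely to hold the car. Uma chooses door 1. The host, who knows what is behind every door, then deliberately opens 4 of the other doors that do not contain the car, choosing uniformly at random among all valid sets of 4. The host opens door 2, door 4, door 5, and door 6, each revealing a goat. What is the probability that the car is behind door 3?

Consider each possible location of the car in turn.
If it is behind door 1 (prior 1/6): the host has 5 equally likely choices, so probability 1/5; weight (1/6)·(1/5) = 1/30.
If it is behind any of doors 2, 4, 5, and 6 (prior 1/6 each): that door was opened and seen not to hold the prize — ruled out; weight (1/6)·0 = 0 each.
If it is behind door 3 (prior 1/6): the host has no choice, probability 1; weight (1/6)·1 = 1/6.
The weights sum to 1/5.
So P(the car behind door 3 | the host opened door 2, door 4, door 5, and door 6) = (1/6) / (1/5) = 5/6.

5/6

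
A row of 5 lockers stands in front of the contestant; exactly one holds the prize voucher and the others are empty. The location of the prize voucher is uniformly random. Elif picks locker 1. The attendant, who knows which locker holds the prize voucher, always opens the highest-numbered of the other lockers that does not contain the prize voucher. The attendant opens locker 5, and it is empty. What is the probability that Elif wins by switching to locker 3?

1/4

Apply Bayes' rule, conditioning on where the prize voucher actually is.
If it is in any of lockers 1, 2, 3, and 4 (prior 1/5 each): locker 5 is the highest-numbered option available, probability 1; weight (1/5)·1 = 1/5 each.
If it is in locker 5 (prior 1/5): the attendant opened locker 5, so this case is ruled out; weight (1/5)·0 = 0.
The weights sum to 4/5.
So P(the prize voucher in locker 3 | the attendant opened locker 5) = (1/5) / (4/5) = 1/4.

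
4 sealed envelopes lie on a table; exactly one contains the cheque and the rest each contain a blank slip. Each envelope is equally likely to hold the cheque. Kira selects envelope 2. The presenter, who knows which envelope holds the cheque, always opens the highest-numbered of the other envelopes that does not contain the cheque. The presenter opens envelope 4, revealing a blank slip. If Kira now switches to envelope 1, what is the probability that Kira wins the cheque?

Condition on the true location of the cheque.
If it is in any of envelopes 1, 2, and 3 (prior 1/4 each): envelope 4 is the highest-numbered option available, probability 1; weight (1/4)·1 = 1/4 each.
If it is in envelope 4 (prior 1/4): the presenter opened envelope 4, so this case is ruled out; weight (1/4)·0 = 0.
The weights sum to 3/4.
So P(the cheque in envelope 1 | the presenter opened envelope 4) = (1/4) / (3/4) = 1/3.

1/3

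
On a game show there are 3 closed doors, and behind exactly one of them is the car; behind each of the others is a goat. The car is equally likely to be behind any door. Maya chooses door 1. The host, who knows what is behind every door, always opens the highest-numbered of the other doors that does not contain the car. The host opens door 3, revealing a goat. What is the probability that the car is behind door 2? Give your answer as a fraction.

1/2

Apply Bayes' rule, conditioning on where the car actually is.
If it is behind either of doors 1 and 2 (prior 1/3 each): door 3 is the highest-numbered option available, probability 1; weight (1/3)·1 = 1/3 each.
If it is behind door 3 (prior 1/3): the host opened door 3, so this case is ruled out; weight (1/3)·0 = 0.
The weights sum to 2/3.
So P(the car behind door 2 | the host opened door 3) = (1/3) / (2/3) = 1/2.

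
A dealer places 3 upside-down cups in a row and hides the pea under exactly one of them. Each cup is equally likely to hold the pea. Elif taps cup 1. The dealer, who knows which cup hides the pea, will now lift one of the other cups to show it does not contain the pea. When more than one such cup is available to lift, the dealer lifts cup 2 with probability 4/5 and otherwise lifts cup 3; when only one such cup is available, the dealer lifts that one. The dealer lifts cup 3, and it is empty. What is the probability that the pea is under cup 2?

5/6

Consider each possible location of the pea in turn.
If it is under cup 1 (prior 1/3): cup 2 is available but not opened, probability 1/5; weight (1/3)·(1/5) = 1/15.
If it is under cup 2 (prior 1/3): only cup 3 is available, probability 1; weight (1/3)·1 = 1/3.
If it is under cup 3 (prior 1/3): the dealer opened cup 3, so this case is ruled out; weight (1/3)·0 = 0.
The weights sum to 2/5.
So P(the pea under cup 2 | the dealer opened cup 3) = (1/3) / (2/5) = 5/6.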